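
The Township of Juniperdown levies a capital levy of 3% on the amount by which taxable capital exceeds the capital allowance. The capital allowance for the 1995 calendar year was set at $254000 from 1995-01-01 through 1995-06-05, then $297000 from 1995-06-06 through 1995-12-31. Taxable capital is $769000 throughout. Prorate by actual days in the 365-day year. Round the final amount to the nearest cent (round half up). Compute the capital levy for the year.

1995-01-01 to 1995-06-05: 156 days, exemption $254000 → ($769000 − $254000) × 3% × 156/365 = $6603.2877
1995-06-06 to 1995-12-31: 209 days, exemption $297000 → ($769000 − $297000) × 3% × 209/365 = $8108.0548
Total = $14711.3425

$14711.34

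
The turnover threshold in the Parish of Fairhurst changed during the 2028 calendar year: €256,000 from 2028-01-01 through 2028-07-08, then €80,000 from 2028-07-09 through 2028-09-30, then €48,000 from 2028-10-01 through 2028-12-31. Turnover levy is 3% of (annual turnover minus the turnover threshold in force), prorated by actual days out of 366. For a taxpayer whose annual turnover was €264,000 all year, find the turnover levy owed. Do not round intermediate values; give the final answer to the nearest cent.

€3,020.33

2028-01-01 to 2028-07-08: 190 days, exemption €256,000 → (€264,000 − €256,000) × 3% × 190/366 = €124.5902
2028-07-09 to 2028-09-30: 84 days, exemption €80,000 → (€264,000 − €80,000) × 3% × 84/366 = €1,266.8852
2028-10-01 to 2028-12-31: 92 days, exemption €48,000 → (€264,000 − €48,000) × 3% × 92/366 = €1,628.8525
Total = €3,020.3279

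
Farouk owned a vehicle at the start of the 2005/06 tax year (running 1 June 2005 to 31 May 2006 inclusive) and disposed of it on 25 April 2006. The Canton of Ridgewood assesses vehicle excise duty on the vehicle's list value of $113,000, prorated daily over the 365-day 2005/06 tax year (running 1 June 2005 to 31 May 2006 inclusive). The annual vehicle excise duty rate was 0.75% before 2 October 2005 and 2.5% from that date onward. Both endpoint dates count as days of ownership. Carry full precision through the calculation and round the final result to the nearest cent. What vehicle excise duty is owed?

$1,879.98

1 June – 1 October 2005: 123 days at 0.75% → $113,000 × 0.75% × 123/365 = $285.5959
2 October 2005 – 25 April 2006: 206 days at 2.5% → $113,000 × 2.5% × 206/365 = $1,594.3836
Total = $1,879.9795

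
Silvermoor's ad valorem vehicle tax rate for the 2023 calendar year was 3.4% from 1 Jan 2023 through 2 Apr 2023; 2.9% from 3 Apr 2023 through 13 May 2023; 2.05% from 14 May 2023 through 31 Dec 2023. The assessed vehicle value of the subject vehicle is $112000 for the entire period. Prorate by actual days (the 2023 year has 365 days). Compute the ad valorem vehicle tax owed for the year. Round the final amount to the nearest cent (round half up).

$2784.04

1 Jan – 2 Apr 2023: 92 days at 3.4% → $112000 × 3.4% × 92/365 = $959.8247
3 Apr – 13 May 2023: 41 days at 2.9% → $112000 × 2.9% × 41/365 = $364.8438
14 May – 31 Dec 2023: 232 days at 2.05% → $112000 × 2.05% × 232/365 = $1459.3753
Total = $2784.0438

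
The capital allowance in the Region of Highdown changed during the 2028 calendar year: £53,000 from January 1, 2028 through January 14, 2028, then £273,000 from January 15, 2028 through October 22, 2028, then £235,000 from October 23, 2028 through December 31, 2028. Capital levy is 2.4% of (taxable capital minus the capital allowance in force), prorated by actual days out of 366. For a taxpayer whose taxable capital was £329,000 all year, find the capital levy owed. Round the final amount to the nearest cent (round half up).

£1,720.39

January 1 – January 14, 2028: 14 days, exemption £53,000 → (£329,000 − £53,000) × 2.4% × 14/366 = £253.3770
January 15 – October 22, 2028: 282 days, exemption £273,000 → (£329,000 − £273,000) × 2.4% × 282/366 = £1,035.5410
October 23 – December 31, 2028: 70 days, exemption £235,000 → (£329,000 − £235,000) × 2.4% × 70/366 = £431.4754
Total = £1,720.3934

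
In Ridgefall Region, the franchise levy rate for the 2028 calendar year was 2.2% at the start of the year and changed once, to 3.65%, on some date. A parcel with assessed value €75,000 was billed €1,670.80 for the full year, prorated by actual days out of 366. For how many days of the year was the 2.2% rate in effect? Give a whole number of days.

Let d = days at the first rate; then 366 − d days at the second rate.
€75,000 × [2.2%·d + 3.65%·(366−d)] / 366 = €1,670.80
Solving gives d = 359, so the new rate took effect on December 25, 2028.

359 days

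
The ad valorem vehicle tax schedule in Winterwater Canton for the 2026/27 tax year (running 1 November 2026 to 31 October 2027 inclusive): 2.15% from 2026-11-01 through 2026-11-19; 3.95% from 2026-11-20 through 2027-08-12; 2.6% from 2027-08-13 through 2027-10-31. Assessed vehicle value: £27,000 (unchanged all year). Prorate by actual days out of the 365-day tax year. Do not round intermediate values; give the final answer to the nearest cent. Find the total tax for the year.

2026-11-01 to 2026-11-19: 19 days at 2.15% → £27,000 × 2.15% × 19/365 = £30.2178
2026-11-20 to 2027-08-12: 266 days at 3.95% → £27,000 × 3.95% × 266/365 = £777.2301
2027-08-13 to 2027-10-31: 80 days at 2.6% → £27,000 × 2.6% × 80/365 = £153.8630
Total = £961.3110

£961.31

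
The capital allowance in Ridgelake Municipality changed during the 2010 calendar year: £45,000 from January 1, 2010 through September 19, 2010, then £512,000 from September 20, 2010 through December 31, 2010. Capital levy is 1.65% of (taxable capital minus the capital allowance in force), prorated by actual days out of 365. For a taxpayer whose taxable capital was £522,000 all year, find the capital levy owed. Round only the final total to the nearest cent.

January 1 – September 19, 2010: 262 days, exemption £45,000 → (£522,000 − £45,000) × 1.65% × 262/365 = £5,649.5096
September 20 – December 31, 2010: 103 days, exemption £512,000 → (£522,000 − £512,000) × 1.65% × 103/365 = £46.5616
Total = £5,696.0712

£5,696.07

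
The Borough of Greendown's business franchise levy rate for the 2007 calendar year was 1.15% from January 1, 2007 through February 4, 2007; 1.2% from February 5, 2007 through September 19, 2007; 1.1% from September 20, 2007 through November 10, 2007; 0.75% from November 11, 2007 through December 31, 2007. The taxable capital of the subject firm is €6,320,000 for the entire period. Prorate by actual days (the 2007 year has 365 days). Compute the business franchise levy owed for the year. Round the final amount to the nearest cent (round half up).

€70,662.79

January 1 – February 4, 2007: 35 days at 1.15% → €6,320,000 × 1.15% × 35/365 = €6,969.3151
February 5 – September 19, 2007: 227 days at 1.2% → €6,320,000 × 1.2% × 227/365 = €47,166.2466
September 20 – November 10, 2007: 52 days at 1.1% → €6,320,000 × 1.1% × 52/365 = €9,904.2192
November 11 – December 31, 2007: 51 days at 0.75% → €6,320,000 × 0.75% × 51/365 = €6,623.0137
Total = €70,662.7945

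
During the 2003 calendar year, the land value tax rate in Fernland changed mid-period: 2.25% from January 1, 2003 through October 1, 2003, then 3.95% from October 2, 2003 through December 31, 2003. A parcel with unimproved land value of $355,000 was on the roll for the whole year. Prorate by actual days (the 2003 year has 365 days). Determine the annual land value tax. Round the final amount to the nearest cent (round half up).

January 1 – October 1, 2003: 274 days at 2.25% → $355,000 × 2.25% × 274/365 = $5,996.0959
October 2 – December 31, 2003: 91 days at 3.95% → $355,000 × 3.95% × 91/365 = $3,496.0205
Total = $9,492.1164

$9,492.12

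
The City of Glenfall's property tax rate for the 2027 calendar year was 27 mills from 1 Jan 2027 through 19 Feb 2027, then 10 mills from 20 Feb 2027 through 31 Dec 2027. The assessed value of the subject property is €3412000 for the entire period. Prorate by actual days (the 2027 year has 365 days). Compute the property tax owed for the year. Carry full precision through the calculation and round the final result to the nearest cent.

1 Jan – 19 Feb 2027: 50 days at 27 mills → €3412000 × 2.7% × 50/365 = €12619.7260
20 Feb – 31 Dec 2027: 315 days at 10 mills → €3412000 × 1% × 315/365 = €29446.0274
Total = €42065.7534

€42065.75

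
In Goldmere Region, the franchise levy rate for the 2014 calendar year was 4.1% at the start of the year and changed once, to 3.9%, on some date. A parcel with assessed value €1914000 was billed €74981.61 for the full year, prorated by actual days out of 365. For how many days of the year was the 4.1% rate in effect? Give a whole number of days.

Let d = days at the first rate; then 365 − d days at the second rate.
€1914000 × [4.1%·d + 3.9%·(365−d)] / 365 = €74981.61
Solving gives d = 32, so the new rate took effect on 2 Feb 2014.

32 days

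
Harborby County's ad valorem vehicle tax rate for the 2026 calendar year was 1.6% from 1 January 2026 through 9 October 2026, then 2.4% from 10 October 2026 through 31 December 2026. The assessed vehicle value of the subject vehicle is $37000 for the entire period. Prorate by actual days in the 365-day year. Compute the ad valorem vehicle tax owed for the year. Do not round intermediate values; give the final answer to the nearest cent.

1 January – 9 October 2026: 282 days at 1.6% → $37000 × 1.6% × 282/365 = $457.3808
10 October – 31 December 2026: 83 days at 2.4% → $37000 × 2.4% × 83/365 = $201.9288
Total = $659.3096

$659.31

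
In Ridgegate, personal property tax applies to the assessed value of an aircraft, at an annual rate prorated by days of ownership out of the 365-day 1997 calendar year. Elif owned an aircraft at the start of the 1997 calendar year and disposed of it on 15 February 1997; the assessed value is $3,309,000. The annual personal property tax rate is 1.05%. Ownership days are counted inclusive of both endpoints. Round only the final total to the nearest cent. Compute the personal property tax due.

$4,378.76

Days held (1 January – 15 February 1997): 46 out of 365
Tax = $3,309,000 × 1.05% × 46/365 = $4,378.7589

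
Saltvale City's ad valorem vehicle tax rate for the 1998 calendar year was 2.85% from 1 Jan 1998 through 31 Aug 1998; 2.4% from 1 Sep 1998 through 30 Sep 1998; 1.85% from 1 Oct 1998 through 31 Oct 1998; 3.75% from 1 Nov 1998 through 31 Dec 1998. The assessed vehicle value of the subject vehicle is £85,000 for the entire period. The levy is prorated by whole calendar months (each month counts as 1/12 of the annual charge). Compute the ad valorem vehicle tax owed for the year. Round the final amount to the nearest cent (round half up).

£2,447.29

1 Jan – 31 Aug 1998: 8 months at 2.85% → £85,000 × 2.85% × 8/12 = £1,615.0000
1 Sep – 30 Sep 1998: 1 month at 2.4% → £85,000 × 2.4% × 1/12 = £170.0000
1 Oct – 31 Oct 1998: 1 month at 1.85% → £85,000 × 1.85% × 1/12 = £131.0417
1 Nov – 31 Dec 1998: 2 months at 3.75% → £85,000 × 3.75% × 2/12 = £531.2500
Total = £2,447.2917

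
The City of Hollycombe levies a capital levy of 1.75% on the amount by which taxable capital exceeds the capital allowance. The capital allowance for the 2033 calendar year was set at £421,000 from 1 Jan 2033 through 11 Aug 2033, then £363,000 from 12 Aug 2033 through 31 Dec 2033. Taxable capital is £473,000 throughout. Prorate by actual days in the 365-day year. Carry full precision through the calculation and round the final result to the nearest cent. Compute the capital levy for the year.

£1,304.88

1 Jan – 11 Aug 2033: 223 days, exemption £421,000 → (£473,000 − £421,000) × 1.75% × 223/365 = £555.9726
12 Aug – 31 Dec 2033: 142 days, exemption £363,000 → (£473,000 − £363,000) × 1.75% × 142/365 = £748.9041
Total = £1,304.8767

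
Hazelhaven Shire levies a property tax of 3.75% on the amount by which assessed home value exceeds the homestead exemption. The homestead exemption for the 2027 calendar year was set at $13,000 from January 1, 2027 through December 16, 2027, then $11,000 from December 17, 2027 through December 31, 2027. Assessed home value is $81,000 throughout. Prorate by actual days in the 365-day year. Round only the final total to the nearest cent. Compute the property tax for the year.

January 1 – December 16, 2027: 350 days, exemption $13,000 → ($81,000 − $13,000) × 3.75% × 350/365 = $2,445.2055
December 17 – December 31, 2027: 15 days, exemption $11,000 → ($81,000 − $11,000) × 3.75% × 15/365 = $107.8767
Total = $2,553.0822

$2,553.08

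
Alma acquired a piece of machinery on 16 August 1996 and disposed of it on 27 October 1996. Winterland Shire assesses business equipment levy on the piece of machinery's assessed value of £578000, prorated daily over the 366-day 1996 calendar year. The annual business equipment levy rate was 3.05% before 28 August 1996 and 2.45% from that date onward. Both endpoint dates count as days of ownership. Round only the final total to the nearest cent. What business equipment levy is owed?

16 August – 27 August 1996: 12 days at 3.05% → £578000 × 3.05% × 12/366 = £578.0000
28 August – 27 October 1996: 61 days at 2.45% → £578000 × 2.45% × 61/366 = £2360.1667
Total = £2938.1667

£2938.17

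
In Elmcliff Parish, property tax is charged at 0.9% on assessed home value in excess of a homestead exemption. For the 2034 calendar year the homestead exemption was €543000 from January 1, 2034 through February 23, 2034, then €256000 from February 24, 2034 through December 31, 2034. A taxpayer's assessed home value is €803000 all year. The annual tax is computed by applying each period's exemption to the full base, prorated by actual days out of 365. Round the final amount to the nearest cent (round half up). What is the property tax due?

€4540.86

January 1 – February 23, 2034: 54 days, exemption €543000 → (€803000 − €543000) × 0.9% × 54/365 = €346.1918
February 24 – December 31, 2034: 311 days, exemption €256000 → (€803000 − €256000) × 0.9% × 311/365 = €4194.6658
Total = €4540.8575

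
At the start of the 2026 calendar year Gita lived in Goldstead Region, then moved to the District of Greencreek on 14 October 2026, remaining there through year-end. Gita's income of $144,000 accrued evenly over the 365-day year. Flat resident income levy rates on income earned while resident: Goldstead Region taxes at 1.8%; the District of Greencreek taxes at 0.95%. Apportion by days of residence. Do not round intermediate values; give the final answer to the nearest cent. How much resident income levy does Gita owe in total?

$2,327.08

Goldstead Region, 1 January – 13 October 2026: 286 days → $144,000 × 1.8% × 286/365 = $2,030.9918
The District of Greencreek, 14 October – 31 December 2026: 79 days → $144,000 × 0.95% × 79/365 = $296.0877
Total = $2,327.0795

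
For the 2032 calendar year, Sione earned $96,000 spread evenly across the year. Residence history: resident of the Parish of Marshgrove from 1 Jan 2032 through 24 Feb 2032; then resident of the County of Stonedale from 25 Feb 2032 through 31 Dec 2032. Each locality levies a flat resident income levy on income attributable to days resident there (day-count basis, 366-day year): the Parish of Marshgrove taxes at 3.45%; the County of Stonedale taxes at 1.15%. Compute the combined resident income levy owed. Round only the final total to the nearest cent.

$1,435.80

The Parish of Marshgrove, 1 Jan – 24 Feb 2032: 55 days → $96,000 × 3.45% × 55/366 = $497.7049
The County of Stonedale, 25 Feb – 31 Dec 2032: 311 days → $96,000 × 1.15% × 311/366 = $938.0984
Total = $1,435.8033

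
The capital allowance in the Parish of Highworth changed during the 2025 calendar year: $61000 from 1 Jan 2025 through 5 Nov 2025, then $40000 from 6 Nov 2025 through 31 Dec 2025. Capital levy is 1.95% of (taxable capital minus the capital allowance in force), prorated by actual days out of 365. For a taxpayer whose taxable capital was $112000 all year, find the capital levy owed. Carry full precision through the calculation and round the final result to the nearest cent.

1 Jan – 5 Nov 2025: 309 days, exemption $61000 → ($112000 − $61000) × 1.95% × 309/365 = $841.9192
6 Nov – 31 Dec 2025: 56 days, exemption $40000 → ($112000 − $40000) × 1.95% × 56/365 = $215.4082
Total = $1057.3274

$1057.33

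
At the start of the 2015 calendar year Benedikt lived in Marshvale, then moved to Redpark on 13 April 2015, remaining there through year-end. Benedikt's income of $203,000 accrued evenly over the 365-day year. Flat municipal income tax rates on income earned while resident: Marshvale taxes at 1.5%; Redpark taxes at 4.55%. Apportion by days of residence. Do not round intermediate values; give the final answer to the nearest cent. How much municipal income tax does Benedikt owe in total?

$7,506.27

Marshvale, 1 January – 12 April 2015: 102 days → $203,000 × 1.5% × 102/365 = $850.9315
Redpark, 13 April – 31 December 2015: 263 days → $203,000 × 4.55% × 263/365 = $6,655.3411
Total = $7,506.2726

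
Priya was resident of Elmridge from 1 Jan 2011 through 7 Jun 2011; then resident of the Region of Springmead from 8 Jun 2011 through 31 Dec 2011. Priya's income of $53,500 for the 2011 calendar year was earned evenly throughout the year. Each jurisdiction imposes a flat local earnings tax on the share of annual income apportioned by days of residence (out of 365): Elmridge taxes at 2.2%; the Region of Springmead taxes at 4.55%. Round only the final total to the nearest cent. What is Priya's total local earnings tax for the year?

$1,890.02

Elmridge, 1 Jan – 7 Jun 2011: 158 days → $53,500 × 2.2% × 158/365 = $509.4959
The Region of Springmead, 8 Jun – 31 Dec 2011: 207 days → $53,500 × 4.55% × 207/365 = $1,380.5199
Total = $1,890.0158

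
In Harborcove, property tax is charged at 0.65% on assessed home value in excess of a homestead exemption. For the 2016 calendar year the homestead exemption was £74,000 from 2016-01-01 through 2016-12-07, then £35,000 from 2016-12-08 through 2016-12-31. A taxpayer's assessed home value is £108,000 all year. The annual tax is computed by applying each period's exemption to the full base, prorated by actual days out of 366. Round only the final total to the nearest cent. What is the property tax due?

£237.62

2016-01-01 to 2016-12-07: 342 days, exemption £74,000 → (£108,000 − £74,000) × 0.65% × 342/366 = £206.5082
2016-12-08 to 2016-12-31: 24 days, exemption £35,000 → (£108,000 − £35,000) × 0.65% × 24/366 = £31.1148
Total = £237.6230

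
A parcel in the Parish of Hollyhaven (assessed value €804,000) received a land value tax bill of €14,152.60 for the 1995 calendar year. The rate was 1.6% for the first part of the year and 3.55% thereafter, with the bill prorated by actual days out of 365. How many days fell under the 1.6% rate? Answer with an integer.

335 days

Let d = days at the first rate; then 365 − d days at the second rate.
€804,000 × [1.6%·d + 3.55%·(365−d)] / 365 = €14,152.60
Solving gives d = 335, so the new rate took effect on December 2, 1995.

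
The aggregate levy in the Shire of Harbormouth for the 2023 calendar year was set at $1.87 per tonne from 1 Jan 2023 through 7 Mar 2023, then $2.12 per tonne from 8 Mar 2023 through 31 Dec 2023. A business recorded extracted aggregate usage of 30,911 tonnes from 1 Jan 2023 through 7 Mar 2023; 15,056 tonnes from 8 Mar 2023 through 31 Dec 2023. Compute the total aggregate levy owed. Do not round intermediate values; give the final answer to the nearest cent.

1 Jan – 7 Mar 2023: 30,911 tonnes at $1.87/tonne → $57803.57
8 Mar – 31 Dec 2023: 15,056 tonnes at $2.12/tonne → $31918.72

$89722.29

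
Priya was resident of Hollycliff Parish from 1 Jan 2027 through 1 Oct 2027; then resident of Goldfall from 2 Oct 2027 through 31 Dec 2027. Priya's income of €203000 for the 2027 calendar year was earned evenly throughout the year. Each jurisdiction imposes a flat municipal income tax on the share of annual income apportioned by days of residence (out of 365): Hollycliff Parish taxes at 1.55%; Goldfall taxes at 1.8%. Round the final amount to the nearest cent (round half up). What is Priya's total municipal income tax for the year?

€3273.03

Hollycliff Parish, 1 Jan – 1 Oct 2027: 274 days → €203000 × 1.55% × 274/365 = €2362.0301
Goldfall, 2 Oct – 31 Dec 2027: 91 days → €203000 × 1.8% × 91/365 = €910.9973
Total = €3273.0274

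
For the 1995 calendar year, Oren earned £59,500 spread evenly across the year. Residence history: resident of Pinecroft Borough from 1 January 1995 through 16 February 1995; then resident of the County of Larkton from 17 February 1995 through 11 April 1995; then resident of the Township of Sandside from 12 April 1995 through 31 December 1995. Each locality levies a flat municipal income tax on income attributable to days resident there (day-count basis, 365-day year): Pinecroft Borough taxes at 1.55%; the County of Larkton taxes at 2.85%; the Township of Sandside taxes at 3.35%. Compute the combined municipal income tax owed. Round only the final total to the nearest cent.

£1,811.33

Pinecroft Borough, 1 January – 16 February 1995: 47 days → £59,500 × 1.55% × 47/365 = £118.7555
The County of Larkton, 17 February – 11 April 1995: 54 days → £59,500 × 2.85% × 54/365 = £250.8781
The Township of Sandside, 12 April – 31 December 1995: 264 days → £59,500 × 3.35% × 264/365 = £1,441.6932
Total = £1,811.3267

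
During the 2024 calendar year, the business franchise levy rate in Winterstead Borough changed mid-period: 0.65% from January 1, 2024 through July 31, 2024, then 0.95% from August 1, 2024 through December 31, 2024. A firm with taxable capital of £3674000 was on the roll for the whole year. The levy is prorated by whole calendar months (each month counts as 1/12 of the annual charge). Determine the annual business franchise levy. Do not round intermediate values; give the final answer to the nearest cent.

January 1 – July 31, 2024: 7 months at 0.65% → £3674000 × 0.65% × 7/12 = £13930.5833
August 1 – December 31, 2024: 5 months at 0.95% → £3674000 × 0.95% × 5/12 = £14542.9167
Total = £28473.5000

£28473.50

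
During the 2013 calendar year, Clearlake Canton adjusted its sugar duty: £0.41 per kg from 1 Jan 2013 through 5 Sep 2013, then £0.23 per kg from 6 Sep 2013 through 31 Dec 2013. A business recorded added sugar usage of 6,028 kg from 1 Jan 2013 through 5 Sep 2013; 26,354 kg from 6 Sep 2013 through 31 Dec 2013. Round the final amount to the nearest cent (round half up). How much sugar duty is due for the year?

£8532.90

1 Jan – 5 Sep 2013: 6,028 kg at £0.41/kg → £2471.48
6 Sep – 31 Dec 2013: 26,354 kg at £0.23/kg → £6061.42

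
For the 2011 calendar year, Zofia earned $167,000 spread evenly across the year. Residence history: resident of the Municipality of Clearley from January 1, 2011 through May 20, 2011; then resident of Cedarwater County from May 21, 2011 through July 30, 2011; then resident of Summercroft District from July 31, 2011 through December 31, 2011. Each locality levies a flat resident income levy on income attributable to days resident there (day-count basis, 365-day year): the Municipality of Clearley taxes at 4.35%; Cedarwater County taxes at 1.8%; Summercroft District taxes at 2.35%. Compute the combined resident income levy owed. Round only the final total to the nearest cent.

$5,026.93

The Municipality of Clearley, January 1 – May 20, 2011: 140 days → $167,000 × 4.35% × 140/365 = $2,786.3836
Cedarwater County, May 21 – July 30, 2011: 71 days → $167,000 × 1.8% × 71/365 = $584.7288
Summercroft District, July 31 – December 31, 2011: 154 days → $167,000 × 2.35% × 154/365 = $1,655.8164
Total = $5,026.9288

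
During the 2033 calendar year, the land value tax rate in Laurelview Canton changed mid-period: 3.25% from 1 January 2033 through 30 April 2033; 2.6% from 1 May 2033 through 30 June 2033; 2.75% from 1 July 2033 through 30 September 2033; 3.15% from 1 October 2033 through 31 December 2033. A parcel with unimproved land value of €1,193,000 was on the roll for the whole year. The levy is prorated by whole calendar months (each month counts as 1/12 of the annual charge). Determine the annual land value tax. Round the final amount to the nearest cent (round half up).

1 January – 30 April 2033: 4 months at 3.25% → €1,193,000 × 3.25% × 4/12 = €12,924.1667
1 May – 30 June 2033: 2 months at 2.6% → €1,193,000 × 2.6% × 2/12 = €5,169.6667
1 July – 30 September 2033: 3 months at 2.75% → €1,193,000 × 2.75% × 3/12 = €8,201.8750
1 October – 31 December 2033: 3 months at 3.15% → €1,193,000 × 3.15% × 3/12 = €9,394.8750
Total = €35,690.5833

€35,690.58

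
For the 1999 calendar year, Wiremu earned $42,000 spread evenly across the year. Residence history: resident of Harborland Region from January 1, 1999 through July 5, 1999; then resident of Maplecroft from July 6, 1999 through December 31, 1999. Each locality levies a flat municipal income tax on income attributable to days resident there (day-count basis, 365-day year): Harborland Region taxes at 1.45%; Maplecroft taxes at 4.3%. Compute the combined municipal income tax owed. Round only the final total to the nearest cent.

$1,196.02

Harborland Region, January 1 – July 5, 1999: 186 days → $42,000 × 1.45% × 186/365 = $310.3397
Maplecroft, July 6 – December 31, 1999: 179 days → $42,000 × 4.3% × 179/365 = $885.6822
Total = $1,196.0219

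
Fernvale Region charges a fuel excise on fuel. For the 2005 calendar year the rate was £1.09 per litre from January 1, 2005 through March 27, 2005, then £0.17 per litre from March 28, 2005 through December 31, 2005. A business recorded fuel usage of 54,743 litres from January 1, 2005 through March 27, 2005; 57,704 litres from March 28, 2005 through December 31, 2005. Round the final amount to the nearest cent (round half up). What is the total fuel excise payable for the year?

January 1 – March 27, 2005: 54,743 litres at £1.09/litre → £59,669.87
March 28 – December 31, 2005: 57,704 litres at £0.17/litre → £9,809.68

£69,479.55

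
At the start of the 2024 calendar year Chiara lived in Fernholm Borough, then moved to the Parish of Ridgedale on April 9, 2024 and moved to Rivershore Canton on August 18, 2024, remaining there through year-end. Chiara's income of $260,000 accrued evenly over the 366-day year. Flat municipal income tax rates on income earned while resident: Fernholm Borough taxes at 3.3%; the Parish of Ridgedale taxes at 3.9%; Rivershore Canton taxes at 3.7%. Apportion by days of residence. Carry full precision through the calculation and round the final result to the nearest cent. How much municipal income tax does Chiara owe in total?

$9,524.81

Fernholm Borough, January 1 – April 8, 2024: 99 days → $260,000 × 3.3% × 99/366 = $2,320.8197
The Parish of Ridgedale, April 9 – August 17, 2024: 131 days → $260,000 × 3.9% × 131/366 = $3,629.3443
Rivershore Canton, August 18 – December 31, 2024: 136 days → $260,000 × 3.7% × 136/366 = $3,574.6448
Total = $9,524.8087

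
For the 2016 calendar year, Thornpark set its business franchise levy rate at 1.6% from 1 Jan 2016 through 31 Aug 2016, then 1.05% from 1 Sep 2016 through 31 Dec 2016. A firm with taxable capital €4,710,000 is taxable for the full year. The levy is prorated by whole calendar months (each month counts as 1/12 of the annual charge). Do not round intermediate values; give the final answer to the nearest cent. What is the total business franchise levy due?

€66,725.00

1 Jan – 31 Aug 2016: 8 months at 1.6% → €4,710,000 × 1.6% × 8/12 = €50,240.0000
1 Sep – 31 Dec 2016: 4 months at 1.05% → €4,710,000 × 1.05% × 4/12 = €16,485.0000
Total = €66,725.0000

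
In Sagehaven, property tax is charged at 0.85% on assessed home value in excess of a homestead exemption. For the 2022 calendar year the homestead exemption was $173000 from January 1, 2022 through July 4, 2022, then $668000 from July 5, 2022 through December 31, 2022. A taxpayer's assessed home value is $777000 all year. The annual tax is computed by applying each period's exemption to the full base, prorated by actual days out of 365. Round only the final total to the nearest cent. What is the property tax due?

$3059.07

January 1 – July 4, 2022: 185 days, exemption $173000 → ($777000 − $173000) × 0.85% × 185/365 = $2602.1644
July 5 – December 31, 2022: 180 days, exemption $668000 → ($777000 − $668000) × 0.85% × 180/365 = $456.9041
Total = $3059.0685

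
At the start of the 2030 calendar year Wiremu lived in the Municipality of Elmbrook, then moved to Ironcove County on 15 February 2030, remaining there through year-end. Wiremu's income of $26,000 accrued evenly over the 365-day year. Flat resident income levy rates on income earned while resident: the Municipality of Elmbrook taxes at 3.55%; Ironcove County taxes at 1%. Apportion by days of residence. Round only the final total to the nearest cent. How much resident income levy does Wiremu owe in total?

The Municipality of Elmbrook, 1 January – 14 February 2030: 45 days → $26,000 × 3.55% × 45/365 = $113.7945
Ironcove County, 15 February – 31 December 2030: 320 days → $26,000 × 1% × 320/365 = $227.9452
Total = $341.7397

$341.74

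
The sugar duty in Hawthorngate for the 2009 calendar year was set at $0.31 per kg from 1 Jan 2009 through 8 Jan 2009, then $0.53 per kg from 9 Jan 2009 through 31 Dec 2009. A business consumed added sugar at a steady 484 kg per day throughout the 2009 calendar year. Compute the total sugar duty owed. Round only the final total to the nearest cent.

$92,777.96

1 Jan – 8 Jan 2009: 8 days × 484 kg/day = 3,872 kg at $0.31/kg → $1,200.32
9 Jan – 31 Dec 2009: 357 days × 484 kg/day = 172,788 kg at $0.53/kg → $91,577.64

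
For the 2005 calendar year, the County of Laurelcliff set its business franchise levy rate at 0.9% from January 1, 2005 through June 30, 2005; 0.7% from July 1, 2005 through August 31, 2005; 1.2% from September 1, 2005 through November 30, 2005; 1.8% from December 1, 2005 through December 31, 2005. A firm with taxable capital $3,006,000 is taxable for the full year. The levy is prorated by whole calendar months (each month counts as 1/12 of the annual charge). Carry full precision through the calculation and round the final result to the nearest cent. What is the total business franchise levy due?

January 1 – June 30, 2005: 6 months at 0.9% → $3,006,000 × 0.9% × 6/12 = $13,527.0000
July 1 – August 31, 2005: 2 months at 0.7% → $3,006,000 × 0.7% × 2/12 = $3,507.0000
September 1 – November 30, 2005: 3 months at 1.2% → $3,006,000 × 1.2% × 3/12 = $9,018.0000
December 1 – December 31, 2005: 1 month at 1.8% → $3,006,000 × 1.8% × 1/12 = $4,509.0000
Total = $30,561.0000

$30,561.00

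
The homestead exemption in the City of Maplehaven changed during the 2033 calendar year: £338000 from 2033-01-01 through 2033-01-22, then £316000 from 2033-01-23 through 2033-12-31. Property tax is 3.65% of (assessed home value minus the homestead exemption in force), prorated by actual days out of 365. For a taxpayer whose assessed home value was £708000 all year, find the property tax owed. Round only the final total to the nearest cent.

2033-01-01 to 2033-01-22: 22 days, exemption £338000 → (£708000 − £338000) × 3.65% × 22/365 = £814.0000
2033-01-23 to 2033-12-31: 343 days, exemption £316000 → (£708000 − £316000) × 3.65% × 343/365 = £13445.6000
Total = £14259.6000

£14259.60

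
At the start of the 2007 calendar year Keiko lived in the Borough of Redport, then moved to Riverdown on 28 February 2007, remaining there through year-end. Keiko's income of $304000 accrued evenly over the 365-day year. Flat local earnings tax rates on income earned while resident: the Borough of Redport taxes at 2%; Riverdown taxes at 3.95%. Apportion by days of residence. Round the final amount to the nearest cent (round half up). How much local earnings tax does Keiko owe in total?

The Borough of Redport, 1 January – 27 February 2007: 58 days → $304000 × 2% × 58/365 = $966.1370
Riverdown, 28 February – 31 December 2007: 307 days → $304000 × 3.95% × 307/365 = $10099.8795
Total = $11066.0164

$11066.02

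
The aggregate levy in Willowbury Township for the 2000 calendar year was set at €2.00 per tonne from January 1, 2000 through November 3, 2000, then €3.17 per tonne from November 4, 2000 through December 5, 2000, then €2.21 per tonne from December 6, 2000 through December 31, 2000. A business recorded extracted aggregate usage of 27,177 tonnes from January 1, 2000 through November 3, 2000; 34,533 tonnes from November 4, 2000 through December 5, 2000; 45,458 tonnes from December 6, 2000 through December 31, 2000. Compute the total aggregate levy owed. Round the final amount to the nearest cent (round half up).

January 1 – November 3, 2000: 27,177 tonnes at €2.00/tonne → €54,354.00
November 4 – December 5, 2000: 34,533 tonnes at €3.17/tonne → €109,469.61
December 6 – December 31, 2000: 45,458 tonnes at €2.21/tonne → €100,462.18

€264,285.79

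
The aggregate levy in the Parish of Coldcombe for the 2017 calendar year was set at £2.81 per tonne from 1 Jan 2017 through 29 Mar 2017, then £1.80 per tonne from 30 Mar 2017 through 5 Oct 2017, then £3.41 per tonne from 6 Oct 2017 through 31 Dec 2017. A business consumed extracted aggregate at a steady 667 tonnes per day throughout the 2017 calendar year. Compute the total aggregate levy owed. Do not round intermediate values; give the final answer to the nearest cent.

£590928.65

1 Jan – 29 Mar 2017: 88 days × 667 tonnes/day = 58,696 tonnes at £2.81/tonne → £164935.76
30 Mar – 5 Oct 2017: 190 days × 667 tonnes/day = 126,730 tonnes at £1.80/tonne → £228114.00
6 Oct – 31 Dec 2017: 87 days × 667 tonnes/day = 58,029 tonnes at £3.41/tonne → £197878.89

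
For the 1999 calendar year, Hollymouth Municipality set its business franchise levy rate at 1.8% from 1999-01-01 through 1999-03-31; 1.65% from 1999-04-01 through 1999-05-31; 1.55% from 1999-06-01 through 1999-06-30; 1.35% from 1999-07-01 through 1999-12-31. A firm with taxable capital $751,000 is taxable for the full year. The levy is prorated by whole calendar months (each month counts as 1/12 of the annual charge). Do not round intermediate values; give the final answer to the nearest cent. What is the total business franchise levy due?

1999-01-01 to 1999-03-31: 3 months at 1.8% → $751,000 × 1.8% × 3/12 = $3,379.5000
1999-04-01 to 1999-05-31: 2 months at 1.65% → $751,000 × 1.65% × 2/12 = $2,065.2500
1999-06-01 to 1999-06-30: 1 month at 1.55% → $751,000 × 1.55% × 1/12 = $970.0417
1999-07-01 to 1999-12-31: 6 months at 1.35% → $751,000 × 1.35% × 6/12 = $5,069.2500
Total = $11,484.0417

$11,484.04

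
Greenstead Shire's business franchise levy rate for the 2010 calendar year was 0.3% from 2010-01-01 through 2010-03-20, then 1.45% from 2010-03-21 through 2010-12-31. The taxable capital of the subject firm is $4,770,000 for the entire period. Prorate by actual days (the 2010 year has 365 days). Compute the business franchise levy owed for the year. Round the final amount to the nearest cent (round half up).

$57,292.27

2010-01-01 to 2010-03-20: 79 days at 0.3% → $4,770,000 × 0.3% × 79/365 = $3,097.2329
2010-03-21 to 2010-12-31: 286 days at 1.45% → $4,770,000 × 1.45% × 286/365 = $54,195.0411
Total = $57,292.2740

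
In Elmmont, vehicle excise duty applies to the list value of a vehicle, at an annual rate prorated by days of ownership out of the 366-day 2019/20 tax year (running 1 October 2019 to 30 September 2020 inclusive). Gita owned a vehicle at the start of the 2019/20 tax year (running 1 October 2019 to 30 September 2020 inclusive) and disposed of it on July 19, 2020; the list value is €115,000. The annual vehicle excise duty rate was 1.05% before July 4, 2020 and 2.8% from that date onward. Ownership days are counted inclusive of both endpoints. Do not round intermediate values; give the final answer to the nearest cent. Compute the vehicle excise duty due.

October 1, 2019 – July 3, 2020: 277 days at 1.05% → €115,000 × 1.05% × 277/366 = €913.8730
July 4 – July 19, 2020: 16 days at 2.8% → €115,000 × 2.8% × 16/366 = €140.7650
Total = €1,054.6380

€1,054.64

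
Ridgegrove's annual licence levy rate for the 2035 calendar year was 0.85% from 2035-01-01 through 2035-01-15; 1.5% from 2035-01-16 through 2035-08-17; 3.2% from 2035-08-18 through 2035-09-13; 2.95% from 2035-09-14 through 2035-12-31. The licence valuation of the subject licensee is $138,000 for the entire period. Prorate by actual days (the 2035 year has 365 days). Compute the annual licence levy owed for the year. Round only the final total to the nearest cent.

2035-01-01 to 2035-01-15: 15 days at 0.85% → $138,000 × 0.85% × 15/365 = $48.2055
2035-01-16 to 2035-08-17: 214 days at 1.5% → $138,000 × 1.5% × 214/365 = $1,213.6438
2035-08-18 to 2035-09-13: 27 days at 3.2% → $138,000 × 3.2% × 27/365 = $326.6630
2035-09-14 to 2035-12-31: 109 days at 2.95% → $138,000 × 2.95% × 109/365 = $1,215.7233
Total = $2,804.2356

$2,804.24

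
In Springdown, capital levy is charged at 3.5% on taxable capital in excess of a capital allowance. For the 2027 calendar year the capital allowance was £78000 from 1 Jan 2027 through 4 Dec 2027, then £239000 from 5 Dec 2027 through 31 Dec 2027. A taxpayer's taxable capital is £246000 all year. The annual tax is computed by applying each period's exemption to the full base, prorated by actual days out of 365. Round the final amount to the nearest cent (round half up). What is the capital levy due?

£5463.16

1 Jan – 4 Dec 2027: 338 days, exemption £78000 → (£246000 − £78000) × 3.5% × 338/365 = £5445.0411
5 Dec – 31 Dec 2027: 27 days, exemption £239000 → (£246000 − £239000) × 3.5% × 27/365 = £18.1233
Total = £5463.1644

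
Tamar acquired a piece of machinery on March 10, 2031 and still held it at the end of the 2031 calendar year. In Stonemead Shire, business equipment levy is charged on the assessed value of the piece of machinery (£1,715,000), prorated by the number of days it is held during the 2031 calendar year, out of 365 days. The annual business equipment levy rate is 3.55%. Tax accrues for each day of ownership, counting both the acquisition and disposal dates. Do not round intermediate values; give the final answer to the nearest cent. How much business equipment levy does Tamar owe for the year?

Days held (March 10 – December 31, 2031): 297 out of 365
Tax = £1,715,000 × 3.55% × 297/365 = £49,540.0068

£49,540.01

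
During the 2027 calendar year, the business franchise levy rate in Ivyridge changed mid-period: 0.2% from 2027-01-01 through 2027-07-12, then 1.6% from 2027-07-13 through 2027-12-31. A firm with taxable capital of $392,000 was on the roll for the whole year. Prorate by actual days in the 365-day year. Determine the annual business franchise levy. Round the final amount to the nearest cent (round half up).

2027-01-01 to 2027-07-12: 193 days at 0.2% → $392,000 × 0.2% × 193/365 = $414.5534
2027-07-13 to 2027-12-31: 172 days at 1.6% → $392,000 × 1.6% × 172/365 = $2,955.5726
Total = $3,370.1260

$3,370.13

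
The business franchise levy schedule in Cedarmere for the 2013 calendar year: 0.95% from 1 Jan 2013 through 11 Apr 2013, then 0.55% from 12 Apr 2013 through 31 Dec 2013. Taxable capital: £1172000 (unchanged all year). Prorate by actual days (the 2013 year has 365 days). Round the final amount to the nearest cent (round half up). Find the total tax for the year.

1 Jan – 11 Apr 2013: 101 days at 0.95% → £1172000 × 0.95% × 101/365 = £3080.9151
12 Apr – 31 Dec 2013: 264 days at 0.55% → £1172000 × 0.55% × 264/365 = £4662.3123
Total = £7743.2274

£7743.23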